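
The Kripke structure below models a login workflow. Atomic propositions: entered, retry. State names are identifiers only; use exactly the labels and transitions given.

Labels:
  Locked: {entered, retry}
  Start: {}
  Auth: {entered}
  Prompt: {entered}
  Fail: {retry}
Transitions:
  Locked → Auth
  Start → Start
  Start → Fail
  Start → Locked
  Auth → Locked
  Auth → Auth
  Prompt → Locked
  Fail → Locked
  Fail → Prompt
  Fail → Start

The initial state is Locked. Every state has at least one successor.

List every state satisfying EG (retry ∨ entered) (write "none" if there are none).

{Locked, Auth, Prompt, Fail}

States satisfying retry ∨ entered: {Locked, Auth, Prompt, Fail}.
States satisfying EG (retry ∨ entered): {Locked, Auth, Prompt, Fail}.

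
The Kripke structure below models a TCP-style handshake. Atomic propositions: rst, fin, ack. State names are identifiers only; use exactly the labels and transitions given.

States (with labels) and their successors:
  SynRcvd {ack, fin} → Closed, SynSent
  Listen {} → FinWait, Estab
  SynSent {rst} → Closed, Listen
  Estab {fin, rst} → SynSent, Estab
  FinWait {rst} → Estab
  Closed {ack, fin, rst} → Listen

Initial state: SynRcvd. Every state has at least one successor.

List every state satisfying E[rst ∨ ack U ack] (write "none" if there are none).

States satisfying rst ∨ ack: {SynRcvd, SynSent, Estab, FinWait, Closed}.
States satisfying ack: {SynRcvd, Closed}.
States satisfying E[rst ∨ ack U ack]: {SynRcvd, SynSent, Estab, FinWait, Closed}.

{SynRcvd, SynSent, Estab, FinWait, Closed}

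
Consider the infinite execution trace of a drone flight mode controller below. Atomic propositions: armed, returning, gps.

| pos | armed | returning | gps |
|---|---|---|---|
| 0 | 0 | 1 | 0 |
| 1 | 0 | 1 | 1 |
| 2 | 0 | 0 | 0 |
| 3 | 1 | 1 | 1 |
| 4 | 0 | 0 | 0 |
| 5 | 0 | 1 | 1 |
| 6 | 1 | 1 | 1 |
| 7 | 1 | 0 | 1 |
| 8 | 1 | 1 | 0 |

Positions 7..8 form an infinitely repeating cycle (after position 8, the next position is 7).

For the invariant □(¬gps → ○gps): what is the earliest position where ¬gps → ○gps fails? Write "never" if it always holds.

¬gps → ○gps holds at every position 0..8, and those are all the positions the trace ever visits, so the invariant □(¬gps → ○gps) is never violated.

never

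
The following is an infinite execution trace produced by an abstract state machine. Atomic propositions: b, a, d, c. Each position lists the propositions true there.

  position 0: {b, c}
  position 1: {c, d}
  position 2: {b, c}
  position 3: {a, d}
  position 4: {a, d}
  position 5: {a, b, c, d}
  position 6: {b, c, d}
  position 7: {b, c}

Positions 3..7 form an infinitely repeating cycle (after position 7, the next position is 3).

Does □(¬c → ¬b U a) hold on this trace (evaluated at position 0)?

¬c → ¬b U a holds at every position 0..7, and those are all positions ever visited, so □(¬c → ¬b U a) holds.
Positions where ¬c holds: 3, 4.
Check ¬b U a at each: 3→ok, 4→ok.

Satisfied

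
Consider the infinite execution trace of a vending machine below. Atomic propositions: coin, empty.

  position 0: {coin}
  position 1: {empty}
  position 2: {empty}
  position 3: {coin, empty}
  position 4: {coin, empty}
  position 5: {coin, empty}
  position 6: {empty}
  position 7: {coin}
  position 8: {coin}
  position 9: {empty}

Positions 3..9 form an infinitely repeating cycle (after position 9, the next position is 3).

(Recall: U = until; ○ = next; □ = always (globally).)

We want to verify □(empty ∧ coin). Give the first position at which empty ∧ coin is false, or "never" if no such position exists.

0

At position 0 the labels are {coin}, so empty ∧ coin is false there. This is the first violation.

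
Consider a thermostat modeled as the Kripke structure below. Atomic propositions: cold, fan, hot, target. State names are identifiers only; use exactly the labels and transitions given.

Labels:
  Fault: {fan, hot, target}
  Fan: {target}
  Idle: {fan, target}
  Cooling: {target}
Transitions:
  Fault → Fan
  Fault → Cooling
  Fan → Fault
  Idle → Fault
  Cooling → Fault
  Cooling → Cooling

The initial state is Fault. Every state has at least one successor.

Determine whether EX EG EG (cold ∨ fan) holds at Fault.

States satisfying EG EG (cold ∨ fan): ∅.
States satisfying EX EG EG (cold ∨ fan): ∅.
No suitable path/successor from Fault witnesses the formula.
Fault ∉ Sat(EX EG EG (cold ∨ fan)).

No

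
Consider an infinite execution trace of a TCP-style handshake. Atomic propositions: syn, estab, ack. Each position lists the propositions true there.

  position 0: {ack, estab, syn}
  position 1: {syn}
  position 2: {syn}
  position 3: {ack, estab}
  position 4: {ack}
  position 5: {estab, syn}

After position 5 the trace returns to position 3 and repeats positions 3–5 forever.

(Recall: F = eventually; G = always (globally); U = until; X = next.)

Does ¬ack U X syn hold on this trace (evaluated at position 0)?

Yes

Walking from position 0: X syn first holds at position 0, and ¬ack holds at every earlier position along the way, so ¬ack U X syn holds.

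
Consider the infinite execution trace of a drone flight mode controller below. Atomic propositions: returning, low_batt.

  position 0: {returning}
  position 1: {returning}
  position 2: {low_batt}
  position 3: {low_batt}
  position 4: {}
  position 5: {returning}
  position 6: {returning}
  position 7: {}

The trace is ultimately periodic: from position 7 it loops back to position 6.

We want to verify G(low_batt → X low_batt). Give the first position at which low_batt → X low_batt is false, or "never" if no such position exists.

Check low_batt → X low_batt at each position in order: 0 ✓, 1 ✓, 2 ✓.
At position 3 the labels are {low_batt} and the next position 4 has {}, so low_batt → X low_batt is false there. This is the first violation.

3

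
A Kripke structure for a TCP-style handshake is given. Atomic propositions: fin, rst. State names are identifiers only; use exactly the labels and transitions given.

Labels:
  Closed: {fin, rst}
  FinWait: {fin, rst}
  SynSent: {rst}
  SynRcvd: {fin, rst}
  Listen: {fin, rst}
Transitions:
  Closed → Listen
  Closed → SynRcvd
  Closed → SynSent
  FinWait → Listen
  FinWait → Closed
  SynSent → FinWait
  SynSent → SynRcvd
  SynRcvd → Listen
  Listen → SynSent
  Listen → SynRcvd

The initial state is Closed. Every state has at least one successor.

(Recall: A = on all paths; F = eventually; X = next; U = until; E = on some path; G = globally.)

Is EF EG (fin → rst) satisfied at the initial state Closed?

States satisfying EG (fin → rst): {Closed, FinWait, SynSent, SynRcvd, Listen}.
States satisfying EF EG (fin → rst): {Closed, FinWait, SynSent, SynRcvd, Listen}.
Some path from Closed reaches a state where EG (fin → rst) holds.
Closed ∈ Sat(EF EG (fin → rst)).

Satisfied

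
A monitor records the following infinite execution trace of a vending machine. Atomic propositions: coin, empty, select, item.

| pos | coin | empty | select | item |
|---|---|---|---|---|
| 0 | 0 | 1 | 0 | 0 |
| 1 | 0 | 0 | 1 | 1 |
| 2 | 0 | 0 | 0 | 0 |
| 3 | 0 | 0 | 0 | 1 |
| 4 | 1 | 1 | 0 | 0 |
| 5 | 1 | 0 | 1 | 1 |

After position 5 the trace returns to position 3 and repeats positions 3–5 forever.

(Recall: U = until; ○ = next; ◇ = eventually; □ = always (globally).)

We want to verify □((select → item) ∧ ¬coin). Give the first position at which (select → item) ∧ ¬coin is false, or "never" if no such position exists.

4

Check (select → item) ∧ ¬coin at each position in order: 0 ✓, 1 ✓, 2 ✓, 3 ✓.
At position 4 the labels are {coin, empty}, so (select → item) ∧ ¬coin is false there. This is the first violation.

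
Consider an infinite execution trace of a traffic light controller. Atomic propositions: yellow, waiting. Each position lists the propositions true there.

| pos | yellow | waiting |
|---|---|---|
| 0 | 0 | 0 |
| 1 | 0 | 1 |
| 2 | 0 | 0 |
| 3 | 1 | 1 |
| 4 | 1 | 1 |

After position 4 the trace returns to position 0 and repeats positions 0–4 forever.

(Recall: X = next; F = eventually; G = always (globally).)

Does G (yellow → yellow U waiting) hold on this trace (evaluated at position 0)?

yellow → yellow U waiting holds at every position 0..4, and those are all positions ever visited, so G (yellow → yellow U waiting) holds.
Positions where yellow holds: 3, 4.
Check yellow U waiting at each: 3→ok, 4→ok.

Holds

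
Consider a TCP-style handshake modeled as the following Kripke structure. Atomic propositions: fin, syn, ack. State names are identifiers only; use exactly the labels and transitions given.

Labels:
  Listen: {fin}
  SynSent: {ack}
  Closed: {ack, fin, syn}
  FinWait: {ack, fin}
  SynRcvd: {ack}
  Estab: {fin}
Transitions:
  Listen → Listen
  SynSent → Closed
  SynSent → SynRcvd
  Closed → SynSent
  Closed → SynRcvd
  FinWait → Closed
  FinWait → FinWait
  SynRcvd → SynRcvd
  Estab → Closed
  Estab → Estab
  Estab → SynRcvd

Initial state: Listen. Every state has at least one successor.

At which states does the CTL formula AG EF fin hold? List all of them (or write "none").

States satisfying EF fin: {Listen, SynSent, Closed, FinWait, Estab}.
States satisfying AG EF fin: {Listen}.

{Listen}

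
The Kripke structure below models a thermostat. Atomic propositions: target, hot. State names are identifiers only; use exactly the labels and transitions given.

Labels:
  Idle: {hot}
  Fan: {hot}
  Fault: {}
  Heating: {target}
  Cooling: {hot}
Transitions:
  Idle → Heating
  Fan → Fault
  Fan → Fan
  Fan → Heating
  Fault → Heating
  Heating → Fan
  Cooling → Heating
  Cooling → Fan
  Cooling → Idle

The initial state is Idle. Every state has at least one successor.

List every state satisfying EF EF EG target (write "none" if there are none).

none

States satisfying EF EG target: ∅.
States satisfying EF EF EG target: ∅.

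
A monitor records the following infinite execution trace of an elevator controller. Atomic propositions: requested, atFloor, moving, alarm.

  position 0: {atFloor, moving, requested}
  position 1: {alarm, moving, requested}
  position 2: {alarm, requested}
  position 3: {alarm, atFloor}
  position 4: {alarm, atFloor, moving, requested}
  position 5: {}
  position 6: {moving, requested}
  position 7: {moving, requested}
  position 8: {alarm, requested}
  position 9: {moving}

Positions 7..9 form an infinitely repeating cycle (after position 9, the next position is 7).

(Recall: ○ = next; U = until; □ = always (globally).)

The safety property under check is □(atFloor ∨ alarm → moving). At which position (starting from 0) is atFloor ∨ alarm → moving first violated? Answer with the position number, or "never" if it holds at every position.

2

Check atFloor ∨ alarm → moving at each position in order: 0 ✓, 1 ✓.
At position 2 the labels are {alarm, requested}, so atFloor ∨ alarm → moving is false there. This is the first violation.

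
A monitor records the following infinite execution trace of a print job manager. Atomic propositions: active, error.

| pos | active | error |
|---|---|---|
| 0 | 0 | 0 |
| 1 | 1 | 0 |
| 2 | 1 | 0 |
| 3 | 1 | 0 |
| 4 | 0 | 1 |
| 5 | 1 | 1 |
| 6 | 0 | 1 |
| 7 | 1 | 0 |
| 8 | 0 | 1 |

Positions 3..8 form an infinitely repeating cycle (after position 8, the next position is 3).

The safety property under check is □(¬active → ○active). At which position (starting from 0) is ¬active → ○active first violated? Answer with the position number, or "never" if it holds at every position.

never

¬active → ○active holds at every position 0..8, and those are all the positions the trace ever visits, so the invariant □(¬active → ○active) is never violated.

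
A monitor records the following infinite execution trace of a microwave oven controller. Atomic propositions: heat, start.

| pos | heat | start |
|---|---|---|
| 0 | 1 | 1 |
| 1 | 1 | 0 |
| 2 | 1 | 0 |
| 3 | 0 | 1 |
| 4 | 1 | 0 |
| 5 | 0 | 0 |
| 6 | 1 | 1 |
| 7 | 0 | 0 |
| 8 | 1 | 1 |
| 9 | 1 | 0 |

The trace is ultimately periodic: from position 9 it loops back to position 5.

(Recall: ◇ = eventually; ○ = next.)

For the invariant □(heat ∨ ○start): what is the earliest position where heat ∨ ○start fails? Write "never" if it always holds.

3

Check heat ∨ ○start at each position in order: 0 ✓, 1 ✓, 2 ✓.
At position 3 the labels are {start} and the next position 4 has {heat}, so heat ∨ ○start is false there. This is the first violation.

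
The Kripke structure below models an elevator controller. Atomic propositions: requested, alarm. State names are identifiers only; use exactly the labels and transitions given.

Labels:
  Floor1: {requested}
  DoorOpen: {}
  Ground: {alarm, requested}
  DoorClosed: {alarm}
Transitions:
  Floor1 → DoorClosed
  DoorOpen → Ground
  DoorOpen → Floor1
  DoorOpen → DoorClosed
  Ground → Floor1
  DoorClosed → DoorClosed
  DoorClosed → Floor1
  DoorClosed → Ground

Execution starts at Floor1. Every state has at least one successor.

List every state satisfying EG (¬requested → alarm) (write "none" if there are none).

{Floor1, Ground, DoorClosed}

States satisfying ¬requested → alarm: {Floor1, Ground, DoorClosed}.
States satisfying EG (¬requested → alarm): {Floor1, Ground, DoorClosed}.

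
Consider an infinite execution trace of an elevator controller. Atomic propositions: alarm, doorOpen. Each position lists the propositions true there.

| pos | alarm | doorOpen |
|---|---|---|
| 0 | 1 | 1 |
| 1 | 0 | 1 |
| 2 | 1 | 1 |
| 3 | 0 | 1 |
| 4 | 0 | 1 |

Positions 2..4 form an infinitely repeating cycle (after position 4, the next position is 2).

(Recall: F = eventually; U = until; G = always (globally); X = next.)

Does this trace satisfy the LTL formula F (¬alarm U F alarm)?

¬alarm U F alarm holds at position 0, which is reachable from 0, so F (¬alarm U F alarm) holds.

Holds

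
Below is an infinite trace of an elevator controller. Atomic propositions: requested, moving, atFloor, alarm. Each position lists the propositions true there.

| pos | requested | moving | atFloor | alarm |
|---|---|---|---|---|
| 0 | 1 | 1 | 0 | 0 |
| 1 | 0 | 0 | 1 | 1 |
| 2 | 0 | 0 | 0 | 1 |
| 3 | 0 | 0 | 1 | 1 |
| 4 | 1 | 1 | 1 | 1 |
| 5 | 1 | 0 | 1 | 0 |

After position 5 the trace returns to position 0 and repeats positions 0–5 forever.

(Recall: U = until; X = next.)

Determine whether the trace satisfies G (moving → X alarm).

Violated

moving → X alarm must hold at every position from 0 onward. It fails at position 4, so G (moving → X alarm) is false.
Positions where moving holds: 0, 4.
Check X alarm at each: 0→ok, 4→fails.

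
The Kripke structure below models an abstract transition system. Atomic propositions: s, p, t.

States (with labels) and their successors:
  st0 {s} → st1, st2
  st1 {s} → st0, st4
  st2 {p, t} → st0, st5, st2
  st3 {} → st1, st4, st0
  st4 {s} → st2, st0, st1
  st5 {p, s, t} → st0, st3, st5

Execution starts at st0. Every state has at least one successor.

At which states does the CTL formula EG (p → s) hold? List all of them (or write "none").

States satisfying p → s: {st0, st1, st3, st4, st5}.
States satisfying EG (p → s): {st0, st1, st3, st4, st5}.

{st0, st1, st3, st4, st5}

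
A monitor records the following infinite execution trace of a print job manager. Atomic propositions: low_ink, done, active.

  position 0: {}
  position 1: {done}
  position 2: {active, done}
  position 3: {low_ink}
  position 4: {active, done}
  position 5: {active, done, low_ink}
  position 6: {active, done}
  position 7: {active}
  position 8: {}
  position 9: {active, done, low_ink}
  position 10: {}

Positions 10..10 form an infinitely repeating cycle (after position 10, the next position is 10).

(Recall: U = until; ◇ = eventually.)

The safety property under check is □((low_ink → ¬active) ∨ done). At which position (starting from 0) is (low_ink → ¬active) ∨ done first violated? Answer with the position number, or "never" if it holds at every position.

(low_ink → ¬active) ∨ done holds at every position 0..10, and those are all the positions the trace ever visits, so the invariant □((low_ink → ¬active) ∨ done) is never violated.

never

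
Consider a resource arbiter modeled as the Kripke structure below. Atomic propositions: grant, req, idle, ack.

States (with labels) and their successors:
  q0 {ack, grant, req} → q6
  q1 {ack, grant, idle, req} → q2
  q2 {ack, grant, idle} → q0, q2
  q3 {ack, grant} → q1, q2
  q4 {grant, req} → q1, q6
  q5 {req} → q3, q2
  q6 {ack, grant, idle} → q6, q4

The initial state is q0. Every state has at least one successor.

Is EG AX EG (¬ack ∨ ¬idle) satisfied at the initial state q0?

States satisfying AX EG (¬ack ∨ ¬idle): ∅.
States satisfying EG AX EG (¬ack ∨ ¬idle): ∅.
No suitable path/successor from q0 witnesses the formula.
q0 ∉ Sat(EG AX EG (¬ack ∨ ¬idle)).

Does not hold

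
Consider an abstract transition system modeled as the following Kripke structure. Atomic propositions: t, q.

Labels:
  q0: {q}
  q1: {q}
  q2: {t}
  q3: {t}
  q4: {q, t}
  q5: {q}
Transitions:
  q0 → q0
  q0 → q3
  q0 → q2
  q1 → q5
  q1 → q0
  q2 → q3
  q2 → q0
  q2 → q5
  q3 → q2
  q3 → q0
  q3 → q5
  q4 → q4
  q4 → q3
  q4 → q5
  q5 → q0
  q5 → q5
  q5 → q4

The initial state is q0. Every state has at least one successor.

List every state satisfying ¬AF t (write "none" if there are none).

States satisfying t: {q2, q3, q4}.
States satisfying AF t: {q2, q3, q4}.
States satisfying ¬AF t: {q0, q1, q5}.

{q0, q1, q5}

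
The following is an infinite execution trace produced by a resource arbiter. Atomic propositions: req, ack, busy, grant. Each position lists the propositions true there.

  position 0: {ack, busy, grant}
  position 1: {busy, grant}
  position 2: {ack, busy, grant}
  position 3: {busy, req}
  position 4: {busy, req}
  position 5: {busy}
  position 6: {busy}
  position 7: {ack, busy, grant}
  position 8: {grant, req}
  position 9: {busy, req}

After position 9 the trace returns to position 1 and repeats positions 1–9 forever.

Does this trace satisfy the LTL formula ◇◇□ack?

◇□ack is false at every position 0..9, so it never becomes true and ◇◇□ack fails.

No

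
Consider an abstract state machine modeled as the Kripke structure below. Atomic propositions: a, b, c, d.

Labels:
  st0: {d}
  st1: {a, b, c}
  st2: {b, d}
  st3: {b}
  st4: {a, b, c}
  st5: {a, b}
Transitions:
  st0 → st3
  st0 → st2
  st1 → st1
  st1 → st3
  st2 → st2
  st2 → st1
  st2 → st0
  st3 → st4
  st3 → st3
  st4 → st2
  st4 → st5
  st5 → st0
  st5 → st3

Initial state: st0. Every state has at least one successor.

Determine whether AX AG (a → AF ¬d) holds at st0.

States satisfying AG (a → AF ¬d): {st0, st1, st2, st3, st4, st5}.
States satisfying AX AG (a → AF ¬d): {st0, st1, st2, st3, st4, st5}.
st0 ∈ Sat(AX AG (a → AF ¬d)).

Satisfied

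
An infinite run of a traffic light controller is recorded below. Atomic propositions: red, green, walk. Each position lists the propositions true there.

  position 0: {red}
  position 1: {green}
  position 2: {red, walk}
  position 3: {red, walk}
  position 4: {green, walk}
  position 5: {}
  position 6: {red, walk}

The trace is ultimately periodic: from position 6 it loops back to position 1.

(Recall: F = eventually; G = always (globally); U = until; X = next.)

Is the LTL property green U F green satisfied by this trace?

Walking from position 0: F green first holds at position 0, and green holds at every earlier position along the way, so green U F green holds.

Satisfied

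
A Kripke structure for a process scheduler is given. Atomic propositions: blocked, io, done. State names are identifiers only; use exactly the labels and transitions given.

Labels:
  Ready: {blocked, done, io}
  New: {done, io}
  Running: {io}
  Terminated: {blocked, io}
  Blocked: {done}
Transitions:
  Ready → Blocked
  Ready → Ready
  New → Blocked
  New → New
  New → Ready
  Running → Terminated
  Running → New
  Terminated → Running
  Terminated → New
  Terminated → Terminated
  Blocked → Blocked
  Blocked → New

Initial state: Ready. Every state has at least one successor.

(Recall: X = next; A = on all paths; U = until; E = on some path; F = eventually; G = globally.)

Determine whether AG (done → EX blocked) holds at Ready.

Violated

States satisfying done → EX blocked: {Ready, New, Running, Terminated}.
States satisfying AG (done → EX blocked): ∅.
Blocked is reachable from Ready and violates done → EX blocked, so AG fails at Ready.
Ready ∉ Sat(AG (done → EX blocked)).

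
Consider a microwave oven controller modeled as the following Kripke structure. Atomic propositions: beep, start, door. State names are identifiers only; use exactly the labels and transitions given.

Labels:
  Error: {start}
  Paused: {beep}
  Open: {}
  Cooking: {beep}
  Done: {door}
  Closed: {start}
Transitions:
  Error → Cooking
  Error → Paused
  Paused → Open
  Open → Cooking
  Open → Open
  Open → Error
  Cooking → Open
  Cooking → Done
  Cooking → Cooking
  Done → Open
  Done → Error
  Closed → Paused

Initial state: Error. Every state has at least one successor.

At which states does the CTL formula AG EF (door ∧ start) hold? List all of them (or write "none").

none

States satisfying EF (door ∧ start): ∅.
States satisfying AG EF (door ∧ start): ∅.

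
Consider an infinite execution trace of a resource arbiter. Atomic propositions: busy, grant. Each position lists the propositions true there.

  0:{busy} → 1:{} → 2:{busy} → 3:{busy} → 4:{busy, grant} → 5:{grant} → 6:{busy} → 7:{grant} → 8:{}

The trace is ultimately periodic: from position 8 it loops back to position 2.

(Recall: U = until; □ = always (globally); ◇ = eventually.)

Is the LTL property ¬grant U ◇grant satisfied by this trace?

Yes

Walking from position 0: ◇grant first holds at position 0, and ¬grant holds at every earlier position along the way, so ¬grant U ◇grant holds.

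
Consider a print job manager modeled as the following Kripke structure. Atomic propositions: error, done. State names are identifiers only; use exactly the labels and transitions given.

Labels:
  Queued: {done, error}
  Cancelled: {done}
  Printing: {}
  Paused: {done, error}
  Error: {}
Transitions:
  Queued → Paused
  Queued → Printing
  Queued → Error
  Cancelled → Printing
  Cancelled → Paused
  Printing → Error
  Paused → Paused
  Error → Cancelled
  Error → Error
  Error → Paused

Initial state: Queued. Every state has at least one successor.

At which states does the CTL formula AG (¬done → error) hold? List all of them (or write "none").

States satisfying ¬done → error: {Queued, Cancelled, Paused}.
States satisfying AG (¬done → error): {Paused}.

{Paused}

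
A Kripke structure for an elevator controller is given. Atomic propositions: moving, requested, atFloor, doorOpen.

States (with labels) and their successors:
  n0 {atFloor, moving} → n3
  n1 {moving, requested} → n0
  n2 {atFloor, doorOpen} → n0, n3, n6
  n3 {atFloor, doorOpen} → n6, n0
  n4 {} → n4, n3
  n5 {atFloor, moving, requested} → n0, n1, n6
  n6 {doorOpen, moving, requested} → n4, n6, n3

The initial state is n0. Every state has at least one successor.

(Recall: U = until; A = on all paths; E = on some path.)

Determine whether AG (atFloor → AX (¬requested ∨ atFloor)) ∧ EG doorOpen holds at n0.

States satisfying atFloor → AX (¬requested ∨ atFloor): {n0, n1, n4, n6}.
States satisfying AG (atFloor → AX (¬requested ∨ atFloor)): ∅.
States satisfying doorOpen: {n2, n3, n6}.
States satisfying EG doorOpen: {n2, n3, n6}.
States satisfying AG (atFloor → AX (¬requested ∨ atFloor)) ∧ EG doorOpen: ∅.
n0 ∉ Sat(AG (atFloor → AX (¬requested ∨ atFloor)) ∧ EG doorOpen).

Does not hold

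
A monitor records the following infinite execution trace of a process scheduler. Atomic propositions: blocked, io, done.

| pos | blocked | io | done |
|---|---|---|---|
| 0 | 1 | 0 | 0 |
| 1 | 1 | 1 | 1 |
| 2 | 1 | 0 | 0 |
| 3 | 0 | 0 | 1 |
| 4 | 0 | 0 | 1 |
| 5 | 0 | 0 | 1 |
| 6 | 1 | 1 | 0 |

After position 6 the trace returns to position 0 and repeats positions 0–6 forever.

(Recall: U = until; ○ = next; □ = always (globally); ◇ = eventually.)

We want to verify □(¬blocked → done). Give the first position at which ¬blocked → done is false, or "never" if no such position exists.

¬blocked → done holds at every position 0..6, and those are all the positions the trace ever visits, so the invariant □(¬blocked → done) is never violated.

never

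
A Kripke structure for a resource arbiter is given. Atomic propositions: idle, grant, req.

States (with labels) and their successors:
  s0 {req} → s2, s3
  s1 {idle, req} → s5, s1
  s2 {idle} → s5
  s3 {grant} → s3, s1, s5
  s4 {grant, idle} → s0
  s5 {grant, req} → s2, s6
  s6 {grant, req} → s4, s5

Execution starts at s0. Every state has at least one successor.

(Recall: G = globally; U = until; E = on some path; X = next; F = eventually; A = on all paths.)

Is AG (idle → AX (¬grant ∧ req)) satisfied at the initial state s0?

States satisfying idle → AX (¬grant ∧ req): {s0, s3, s4, s5, s6}.
States satisfying AG (idle → AX (¬grant ∧ req)): ∅.
s1 is reachable from s0 and violates idle → AX (¬grant ∧ req), so AG fails at s0.
s0 ∉ Sat(AG (idle → AX (¬grant ∧ req))).

Does not hold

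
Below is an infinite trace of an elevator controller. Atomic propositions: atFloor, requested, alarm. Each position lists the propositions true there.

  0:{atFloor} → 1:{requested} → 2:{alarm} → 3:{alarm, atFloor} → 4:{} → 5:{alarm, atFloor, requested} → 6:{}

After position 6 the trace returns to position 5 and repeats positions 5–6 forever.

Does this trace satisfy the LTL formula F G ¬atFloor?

No

G ¬atFloor is false at every position 0..6, so it never becomes true and F G ¬atFloor fails.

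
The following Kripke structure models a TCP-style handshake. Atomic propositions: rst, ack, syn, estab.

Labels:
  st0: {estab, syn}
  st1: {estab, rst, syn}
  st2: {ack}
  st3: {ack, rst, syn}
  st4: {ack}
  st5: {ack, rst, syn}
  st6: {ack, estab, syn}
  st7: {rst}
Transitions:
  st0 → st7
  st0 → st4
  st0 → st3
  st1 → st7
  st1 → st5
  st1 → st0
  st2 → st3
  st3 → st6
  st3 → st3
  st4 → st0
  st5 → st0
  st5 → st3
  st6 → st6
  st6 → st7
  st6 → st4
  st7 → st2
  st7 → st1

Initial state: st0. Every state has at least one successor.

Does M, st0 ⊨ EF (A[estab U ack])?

Yes

States satisfying A[estab U ack]: {st2, st3, st4, st5, st6}.
States satisfying EF (A[estab U ack]): {st0, st1, st2, st3, st4, st5, st6, st7}.
Some path from st0 reaches a state where A[estab U ack] holds.
st0 ∈ Sat(EF (A[estab U ack])).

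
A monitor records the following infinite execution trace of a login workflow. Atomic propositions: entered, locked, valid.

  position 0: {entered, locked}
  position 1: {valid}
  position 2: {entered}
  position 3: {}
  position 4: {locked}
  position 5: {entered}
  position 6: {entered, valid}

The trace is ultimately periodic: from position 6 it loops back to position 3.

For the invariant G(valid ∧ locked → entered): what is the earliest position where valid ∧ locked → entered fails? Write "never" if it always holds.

valid ∧ locked → entered holds at every position 0..6, and those are all the positions the trace ever visits, so the invariant G(valid ∧ locked → entered) is never violated.

never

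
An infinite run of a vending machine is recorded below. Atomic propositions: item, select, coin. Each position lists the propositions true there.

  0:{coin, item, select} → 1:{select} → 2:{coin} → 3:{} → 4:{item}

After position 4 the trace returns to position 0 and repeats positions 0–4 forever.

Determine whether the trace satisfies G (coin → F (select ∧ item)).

Satisfied

coin → F (select ∧ item) holds at every position 0..4, and those are all positions ever visited, so G (coin → F (select ∧ item)) holds.
Positions where coin holds: 0, 2.
Check F (select ∧ item) at each: 0→ok, 2→ok.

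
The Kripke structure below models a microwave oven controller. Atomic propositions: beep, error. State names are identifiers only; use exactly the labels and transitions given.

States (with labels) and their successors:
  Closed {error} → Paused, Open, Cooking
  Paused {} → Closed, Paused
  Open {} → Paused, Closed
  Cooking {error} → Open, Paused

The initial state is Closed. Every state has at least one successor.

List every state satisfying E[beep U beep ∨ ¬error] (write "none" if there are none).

{Paused, Open}

States satisfying beep: ∅.
States satisfying beep ∨ ¬error: {Paused, Open}.
States satisfying E[beep U beep ∨ ¬error]: {Paused, Open}.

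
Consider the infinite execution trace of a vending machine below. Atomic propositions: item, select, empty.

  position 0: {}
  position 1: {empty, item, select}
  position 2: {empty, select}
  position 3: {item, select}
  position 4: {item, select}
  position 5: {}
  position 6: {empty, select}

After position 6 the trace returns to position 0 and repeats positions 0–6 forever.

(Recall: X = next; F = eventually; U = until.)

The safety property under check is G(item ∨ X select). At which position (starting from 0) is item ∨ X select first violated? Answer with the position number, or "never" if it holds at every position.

6

Check item ∨ X select at each position in order: 0 ✓, 1 ✓, 2 ✓, 3 ✓, 4 ✓, 5 ✓.
At position 6 the labels are {empty, select} and the next position 0 has {}, so item ∨ X select is false there. This is the first violation.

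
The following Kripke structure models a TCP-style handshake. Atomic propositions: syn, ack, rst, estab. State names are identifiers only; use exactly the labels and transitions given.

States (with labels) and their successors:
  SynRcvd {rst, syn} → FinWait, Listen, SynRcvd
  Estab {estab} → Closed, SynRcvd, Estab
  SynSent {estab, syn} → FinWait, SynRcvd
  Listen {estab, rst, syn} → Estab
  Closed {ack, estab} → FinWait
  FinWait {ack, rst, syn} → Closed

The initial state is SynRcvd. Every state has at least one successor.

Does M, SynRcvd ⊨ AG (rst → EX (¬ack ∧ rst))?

States satisfying rst → EX (¬ack ∧ rst): {SynRcvd, Estab, SynSent, Closed}.
States satisfying AG (rst → EX (¬ack ∧ rst)): ∅.
FinWait is reachable from SynRcvd and violates rst → EX (¬ack ∧ rst), so AG fails at SynRcvd.
SynRcvd ∉ Sat(AG (rst → EX (¬ack ∧ rst))).

No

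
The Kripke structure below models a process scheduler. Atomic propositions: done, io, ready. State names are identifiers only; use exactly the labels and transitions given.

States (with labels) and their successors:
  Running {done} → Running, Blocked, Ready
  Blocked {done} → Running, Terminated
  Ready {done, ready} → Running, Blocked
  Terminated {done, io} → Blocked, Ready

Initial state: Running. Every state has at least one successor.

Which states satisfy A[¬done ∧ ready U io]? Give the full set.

{Terminated}

States satisfying ¬done ∧ ready: ∅.
States satisfying io: {Terminated}.
States satisfying A[¬done ∧ ready U io]: {Terminated}.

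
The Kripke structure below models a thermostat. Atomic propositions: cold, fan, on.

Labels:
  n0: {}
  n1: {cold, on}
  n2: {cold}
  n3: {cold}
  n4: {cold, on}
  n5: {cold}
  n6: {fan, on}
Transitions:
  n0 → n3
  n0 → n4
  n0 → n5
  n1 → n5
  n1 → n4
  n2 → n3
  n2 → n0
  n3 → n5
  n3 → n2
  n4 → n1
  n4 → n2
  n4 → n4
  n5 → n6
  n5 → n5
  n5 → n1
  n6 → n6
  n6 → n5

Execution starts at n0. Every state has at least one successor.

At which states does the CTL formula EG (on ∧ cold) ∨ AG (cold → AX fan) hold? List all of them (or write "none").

States satisfying on ∧ cold: {n1, n4}.
States satisfying EG (on ∧ cold): {n1, n4}.
States satisfying cold → AX fan: {n0, n6}.
States satisfying AG (cold → AX fan): ∅.
States satisfying EG (on ∧ cold) ∨ AG (cold → AX fan): {n1, n4}.

{n1, n4}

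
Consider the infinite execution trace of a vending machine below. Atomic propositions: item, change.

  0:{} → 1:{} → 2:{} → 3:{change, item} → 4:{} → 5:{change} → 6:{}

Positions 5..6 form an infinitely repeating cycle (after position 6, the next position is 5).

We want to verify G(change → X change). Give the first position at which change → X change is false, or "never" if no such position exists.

Check change → X change at each position in order: 0 ✓, 1 ✓, 2 ✓.
At position 3 the labels are {change, item} and the next position 4 has {}, so change → X change is false there. This is the first violation.

3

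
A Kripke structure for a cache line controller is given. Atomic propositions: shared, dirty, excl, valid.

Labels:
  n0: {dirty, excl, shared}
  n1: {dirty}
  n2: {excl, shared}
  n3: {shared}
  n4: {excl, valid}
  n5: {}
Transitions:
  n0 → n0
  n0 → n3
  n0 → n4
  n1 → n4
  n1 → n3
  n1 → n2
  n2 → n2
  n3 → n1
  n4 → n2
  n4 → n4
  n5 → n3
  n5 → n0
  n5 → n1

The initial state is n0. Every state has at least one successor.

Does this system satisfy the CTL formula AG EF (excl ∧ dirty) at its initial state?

Violated

States satisfying EF (excl ∧ dirty): {n0, n5}.
States satisfying AG EF (excl ∧ dirty): ∅.
n1 is reachable from n0 and violates EF (excl ∧ dirty), so AG fails at n0.
n0 ∉ Sat(AG EF (excl ∧ dirty)).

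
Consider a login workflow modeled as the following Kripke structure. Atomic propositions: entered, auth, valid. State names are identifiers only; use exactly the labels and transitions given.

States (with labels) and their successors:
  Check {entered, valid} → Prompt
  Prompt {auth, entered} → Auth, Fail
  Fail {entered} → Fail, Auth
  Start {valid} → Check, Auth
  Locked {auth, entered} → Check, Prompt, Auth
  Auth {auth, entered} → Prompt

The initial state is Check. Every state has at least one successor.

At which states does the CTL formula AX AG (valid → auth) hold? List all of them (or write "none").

States satisfying AG (valid → auth): {Prompt, Fail, Auth}.
States satisfying AX AG (valid → auth): {Check, Prompt, Fail, Auth}.

{Check, Prompt, Fail, Auth}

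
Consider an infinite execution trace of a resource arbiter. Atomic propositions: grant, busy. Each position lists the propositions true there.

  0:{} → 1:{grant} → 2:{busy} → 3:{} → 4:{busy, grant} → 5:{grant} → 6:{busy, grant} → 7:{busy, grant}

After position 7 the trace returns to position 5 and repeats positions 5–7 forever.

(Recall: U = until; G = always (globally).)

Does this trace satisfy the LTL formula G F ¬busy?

F ¬busy holds at every position 0..7, and those are all positions ever visited, so G F ¬busy holds.

Holds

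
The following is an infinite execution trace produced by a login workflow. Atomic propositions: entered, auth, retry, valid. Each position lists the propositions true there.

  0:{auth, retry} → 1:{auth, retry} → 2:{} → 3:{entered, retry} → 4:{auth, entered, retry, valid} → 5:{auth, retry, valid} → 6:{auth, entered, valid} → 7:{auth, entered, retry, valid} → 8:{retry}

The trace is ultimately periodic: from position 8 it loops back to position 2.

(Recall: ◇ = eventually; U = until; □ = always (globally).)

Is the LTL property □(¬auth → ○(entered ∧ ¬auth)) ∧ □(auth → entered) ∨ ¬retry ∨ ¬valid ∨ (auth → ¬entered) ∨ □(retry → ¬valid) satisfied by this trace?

At position 0: □(¬auth → ○(entered ∧ ¬auth)) ∧ □(auth → entered) is false; ¬retry ∨ ¬valid ∨ (auth → ¬entered) ∨ □(retry → ¬valid) is true; so □(¬auth → ○(entered ∧ ¬auth)) ∧ □(auth → entered) ∨ ¬retry ∨ ¬valid ∨ (auth → ¬entered) ∨ □(retry → ¬valid) is true.

Yes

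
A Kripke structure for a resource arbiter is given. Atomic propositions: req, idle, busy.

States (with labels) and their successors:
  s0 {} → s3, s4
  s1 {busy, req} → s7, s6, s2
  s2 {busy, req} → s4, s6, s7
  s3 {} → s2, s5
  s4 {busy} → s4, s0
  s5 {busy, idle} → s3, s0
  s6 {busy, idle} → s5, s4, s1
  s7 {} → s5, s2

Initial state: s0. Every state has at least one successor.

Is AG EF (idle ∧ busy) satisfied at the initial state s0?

Satisfied

States satisfying EF (idle ∧ busy): {s0, s1, s2, s3, s4, s5, s6, s7}.
States satisfying AG EF (idle ∧ busy): {s0, s1, s2, s3, s4, s5, s6, s7}.
Every state reachable from s0 satisfies EF (idle ∧ busy).
s0 ∈ Sat(AG EF (idle ∧ busy)).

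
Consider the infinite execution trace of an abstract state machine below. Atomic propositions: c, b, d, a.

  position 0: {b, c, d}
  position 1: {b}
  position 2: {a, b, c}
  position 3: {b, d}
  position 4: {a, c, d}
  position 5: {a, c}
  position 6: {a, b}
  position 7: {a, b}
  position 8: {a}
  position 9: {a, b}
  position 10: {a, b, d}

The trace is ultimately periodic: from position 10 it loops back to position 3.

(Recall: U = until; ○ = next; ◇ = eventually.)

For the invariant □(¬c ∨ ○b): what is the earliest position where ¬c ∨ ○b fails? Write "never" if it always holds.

Check ¬c ∨ ○b at each position in order: 0 ✓, 1 ✓, 2 ✓, 3 ✓.
At position 4 the labels are {a, c, d} and the next position 5 has {a, c}, so ¬c ∨ ○b is false there. This is the first violation.

4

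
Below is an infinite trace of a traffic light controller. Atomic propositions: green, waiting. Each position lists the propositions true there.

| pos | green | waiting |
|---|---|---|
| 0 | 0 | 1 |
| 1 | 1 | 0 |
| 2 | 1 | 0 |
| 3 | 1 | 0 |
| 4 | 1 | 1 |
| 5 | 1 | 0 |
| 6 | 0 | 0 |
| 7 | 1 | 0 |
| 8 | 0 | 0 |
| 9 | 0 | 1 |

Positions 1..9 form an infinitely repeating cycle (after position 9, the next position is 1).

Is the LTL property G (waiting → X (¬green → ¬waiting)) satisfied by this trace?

Yes

waiting → X (¬green → ¬waiting) holds at every position 0..9, and those are all positions ever visited, so G (waiting → X (¬green → ¬waiting)) holds.
Positions where waiting holds: 0, 4, 9.
Check X (¬green → ¬waiting) at each: 0→ok, 4→ok, 9→ok.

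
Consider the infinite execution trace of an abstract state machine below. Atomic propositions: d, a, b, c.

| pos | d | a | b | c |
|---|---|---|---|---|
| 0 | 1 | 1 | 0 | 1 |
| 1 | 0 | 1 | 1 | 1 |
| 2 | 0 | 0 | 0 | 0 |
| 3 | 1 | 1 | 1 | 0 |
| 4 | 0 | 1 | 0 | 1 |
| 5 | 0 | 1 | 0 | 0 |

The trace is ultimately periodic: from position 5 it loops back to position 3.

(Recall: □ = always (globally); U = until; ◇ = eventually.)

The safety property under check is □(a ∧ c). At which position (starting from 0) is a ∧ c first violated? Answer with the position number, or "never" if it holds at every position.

2

Check a ∧ c at each position in order: 0 ✓, 1 ✓.
At position 2 the labels are {}, so a ∧ c is false there. This is the first violation.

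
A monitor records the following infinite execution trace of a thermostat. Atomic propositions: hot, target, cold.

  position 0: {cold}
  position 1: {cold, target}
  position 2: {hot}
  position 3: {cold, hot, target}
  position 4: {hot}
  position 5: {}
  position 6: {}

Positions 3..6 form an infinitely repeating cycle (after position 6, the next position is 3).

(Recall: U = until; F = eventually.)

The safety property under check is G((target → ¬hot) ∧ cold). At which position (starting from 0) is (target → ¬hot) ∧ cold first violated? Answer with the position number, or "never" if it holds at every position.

Check (target → ¬hot) ∧ cold at each position in order: 0 ✓, 1 ✓.
At position 2 the labels are {hot}, so (target → ¬hot) ∧ cold is false there. This is the first violation.

2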